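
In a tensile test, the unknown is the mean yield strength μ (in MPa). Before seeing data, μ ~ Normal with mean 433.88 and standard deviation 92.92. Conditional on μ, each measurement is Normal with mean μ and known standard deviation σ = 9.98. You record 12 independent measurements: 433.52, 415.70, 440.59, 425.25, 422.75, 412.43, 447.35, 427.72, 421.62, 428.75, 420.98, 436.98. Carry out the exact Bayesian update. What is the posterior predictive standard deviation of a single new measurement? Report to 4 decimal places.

For Normal data with known variance σ², a Normal(μ₀, σ₀²) prior on μ is conjugate. Posterior precision = 1/σ₀² + n/σ²; posterior mean is the precision-weighted average of μ₀ and x̄.
σ₀² = 92.92² = 8634.1264, σ² = 9.98² = 99.6004; σ² + n·σ₀² = 99.6004 + 12·8634.1264 = 103709.1172.
Posterior precision = 1/σ₀² + n/σ² = 1/8634.1264 + 12/99.6004 = (σ² + n·σ₀²)/(σ₀²σ²) = 103709.1172/(8634.1264·99.6004); posterior variance σₙ² = σ₀²σ²/(σ² + n·σ₀²) = 8634.1264·99.6004/103709.1172 = 8.292062.
Predictive variance for one new observation = σₙ² + σ² = 8634.1264·99.6004/103709.1172 + 99.6004 = σ²·(σ₀² + 103709.1172)/103709.1172 = 99.6004·112343.2436/103709.1172 = 107.892462; SD = √(99.6004·112343.2436/103709.1172) = 10.3871.

10.3871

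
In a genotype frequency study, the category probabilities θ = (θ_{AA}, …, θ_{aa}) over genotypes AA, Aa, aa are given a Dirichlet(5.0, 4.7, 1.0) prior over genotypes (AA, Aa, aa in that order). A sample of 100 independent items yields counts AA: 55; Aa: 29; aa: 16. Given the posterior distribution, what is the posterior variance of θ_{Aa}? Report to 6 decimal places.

The Dirichlet prior is conjugate to the Multinomial likelihood: each posterior αⱼ = prior αⱼ + observed count nⱼ.
Posterior concentration: (60.0, 33.7, 17.0), total = 110.7.
Var[θ_j] = α_j(Σα−α_j)/((Σα)²(Σα+1)) = 33.7·77.0/(110.7²·111.7) = 0.001896.

0.001896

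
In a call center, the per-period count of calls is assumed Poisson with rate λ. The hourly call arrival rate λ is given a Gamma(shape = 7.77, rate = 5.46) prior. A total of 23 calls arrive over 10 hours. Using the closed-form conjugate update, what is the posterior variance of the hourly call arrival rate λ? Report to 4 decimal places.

With a Gamma(shape α, rate β) prior, the Poisson likelihood is conjugate: the posterior is Gamma(α + ΣXᵢ, β + n).
Posterior: Gamma(α+S, β+n) = Gamma(7.77+23, 5.46+10) = Gamma(30.77, 15.46).
Var = α/β² = 30.77/15.46² = 0.1287.

0.1287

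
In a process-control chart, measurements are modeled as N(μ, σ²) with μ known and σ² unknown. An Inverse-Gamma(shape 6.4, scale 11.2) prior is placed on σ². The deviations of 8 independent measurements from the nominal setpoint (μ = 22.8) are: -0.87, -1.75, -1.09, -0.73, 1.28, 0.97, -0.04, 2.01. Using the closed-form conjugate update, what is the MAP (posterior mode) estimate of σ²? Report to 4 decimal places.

With known mean μ and an Inverse-Gamma(α, β) prior on σ², the Normal likelihood is conjugate: posterior is Inv-Gamma(α + n/2, β + Σ(xᵢ−μ)²/2).
Σ(xᵢ−μ)² = (-0.87)² + (-1.75)² + (-1.09)² + (-0.73)² + (1.28)² + (0.97)² + (-0.04)² + (2.01)² = 12.1614.
Posterior: Inv-Gamma(6.4 + 8/2, 11.2 + 12.1614/2) = Inv-Gamma(10.40, 17.28070).
Mode = β/(α+1) = 17.28070/11.40 = 1.5159.

1.5159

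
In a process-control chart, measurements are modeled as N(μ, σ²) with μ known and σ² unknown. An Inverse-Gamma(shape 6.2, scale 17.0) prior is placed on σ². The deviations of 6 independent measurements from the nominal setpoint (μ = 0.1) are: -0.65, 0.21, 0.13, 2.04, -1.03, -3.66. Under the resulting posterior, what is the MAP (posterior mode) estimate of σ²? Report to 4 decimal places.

With known mean μ and an Inverse-Gamma(α, β) prior on σ², the Normal likelihood is conjugate: posterior is Inv-Gamma(α + n/2, β + Σ(xᵢ−μ)²/2).
Σ(xᵢ−μ)² = (-0.65)² + (0.21)² + (0.13)² + (2.04)² + (-1.03)² + (-3.66)² = 19.1016.
Posterior: Inv-Gamma(6.2 + 6/2, 17.0 + 19.1016/2) = Inv-Gamma(9.20, 26.55080).
Mode = β/(α+1) = 26.55080/10.20 = 2.6030.

2.6030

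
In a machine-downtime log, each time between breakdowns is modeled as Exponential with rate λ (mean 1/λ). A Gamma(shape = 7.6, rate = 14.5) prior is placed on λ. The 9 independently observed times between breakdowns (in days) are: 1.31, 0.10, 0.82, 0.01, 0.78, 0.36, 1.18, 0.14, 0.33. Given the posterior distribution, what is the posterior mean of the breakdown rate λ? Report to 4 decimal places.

0.8500

With a Gamma(shape α, rate β) prior on the exponential rate λ, the posterior after n observations with total T = Σxᵢ is Gamma(α+n, β+T).
Sum of observations T = 5.03 days; n = 9.
Posterior: Gamma(7.6+9, 14.5+5.03) = Gamma(16.6, 19.53).
Posterior mean of λ = α/β = 16.6/19.53 = 0.8500.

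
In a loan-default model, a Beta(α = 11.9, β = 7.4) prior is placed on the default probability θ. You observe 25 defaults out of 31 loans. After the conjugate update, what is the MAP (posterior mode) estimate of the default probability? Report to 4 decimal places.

The Beta prior is conjugate to a Binomial/Bernoulli likelihood; the update adds successes to α and failures to β.
Posterior: Beta(α+k, β+n−k) = Beta(11.9+25, 7.4+6) = Beta(36.9, 13.4).
Mode of Beta(a,b) for a,b>1 is (a−1)/(a+b−2) = 35.9/48.3 = 0.7433.

0.7433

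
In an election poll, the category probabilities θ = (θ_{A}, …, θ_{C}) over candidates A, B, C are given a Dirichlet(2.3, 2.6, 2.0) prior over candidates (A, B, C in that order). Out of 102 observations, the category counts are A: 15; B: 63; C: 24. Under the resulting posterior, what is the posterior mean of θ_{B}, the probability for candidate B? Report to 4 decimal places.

The Dirichlet prior is conjugate to the Multinomial likelihood: each posterior αⱼ = prior αⱼ + observed count nⱼ.
Posterior concentration: (17.3, 65.6, 26.0), total = 108.9.
E[θ_{B}|data] = α_{B}/Σα = 65.6/108.9 = 0.6024.

0.6024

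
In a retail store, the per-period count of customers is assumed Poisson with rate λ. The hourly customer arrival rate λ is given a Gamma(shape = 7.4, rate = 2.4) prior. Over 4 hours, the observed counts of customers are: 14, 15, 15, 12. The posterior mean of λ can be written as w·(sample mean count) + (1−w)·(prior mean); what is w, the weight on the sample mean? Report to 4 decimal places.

With a Gamma(shape α, rate β) prior, the Poisson likelihood is conjugate: the posterior is Gamma(α + ΣXᵢ, β + n).
Posterior mean = (α₀+S)/(β₀+n) = [n/(β₀+n)]·(S/n) + [β₀/(β₀+n)]·(α₀/β₀), so only n and β₀ enter the weight.
Weight on data w = n/(β₀+n) = 4/(2.4+4) = 4/6.4 = 0.6250.

0.6250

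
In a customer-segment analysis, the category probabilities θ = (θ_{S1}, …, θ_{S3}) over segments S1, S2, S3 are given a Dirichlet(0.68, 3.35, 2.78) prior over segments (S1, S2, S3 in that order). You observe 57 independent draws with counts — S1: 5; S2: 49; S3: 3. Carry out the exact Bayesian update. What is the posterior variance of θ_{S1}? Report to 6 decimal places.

The Dirichlet prior is conjugate to the Multinomial likelihood: each posterior αⱼ = prior αⱼ + observed count nⱼ.
Posterior concentration: (5.68, 52.35, 5.78), total = 63.81.
Var[θ_j] = α_j(Σα−α_j)/((Σα)²(Σα+1)) = 5.68·58.13/(63.81²·64.81) = 0.001251.

0.001251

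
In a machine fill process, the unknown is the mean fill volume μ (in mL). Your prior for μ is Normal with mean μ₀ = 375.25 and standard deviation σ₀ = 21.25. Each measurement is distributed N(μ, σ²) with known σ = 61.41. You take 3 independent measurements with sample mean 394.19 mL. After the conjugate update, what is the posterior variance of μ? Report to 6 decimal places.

For Normal data with known variance σ², a Normal(μ₀, σ₀²) prior on μ is conjugate. Posterior precision = 1/σ₀² + n/σ²; posterior mean is the precision-weighted average of μ₀ and x̄.
σ₀² = 21.25² = 451.5625, σ² = 61.41² = 3771.1881; σ² + n·σ₀² = 3771.1881 + 3·451.5625 = 5125.8756.
Posterior precision = 1/σ₀² + n/σ² = 1/451.5625 + 3/3771.1881 = (σ² + n·σ₀²)/(σ₀²σ²) = 5125.8756/(451.5625·3771.1881); posterior variance σₙ² = σ₀²σ²/(σ² + n·σ₀²) = 451.5625·3771.1881/5125.8756 = 332.221704.

332.221704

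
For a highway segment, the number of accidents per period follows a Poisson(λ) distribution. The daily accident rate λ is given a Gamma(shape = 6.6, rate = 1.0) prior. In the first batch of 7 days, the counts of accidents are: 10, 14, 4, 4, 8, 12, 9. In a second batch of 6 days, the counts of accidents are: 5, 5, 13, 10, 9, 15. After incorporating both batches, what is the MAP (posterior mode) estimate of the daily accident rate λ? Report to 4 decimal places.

8.8286

With a Gamma(shape α, rate β) prior, the Poisson likelihood is conjugate: the posterior is Gamma(α + ΣXᵢ, β + n).
Batch 1: sum of counts S = 61 over n = 7 days.
After batch 1: Gamma(α+S, β+n) = Gamma(6.6+61, 1.0+7) = Gamma(67.6, 8.0).
Batch 2: sum of counts S = 57 over n = 6 days.
After batch 2: Gamma(α+S, β+n) = Gamma(67.6+57, 8.0+6) = Gamma(124.6, 14.0).
Mode of Gamma(α,β) for α≥1 is (α−1)/β = 123.6/14.0 = 8.8286.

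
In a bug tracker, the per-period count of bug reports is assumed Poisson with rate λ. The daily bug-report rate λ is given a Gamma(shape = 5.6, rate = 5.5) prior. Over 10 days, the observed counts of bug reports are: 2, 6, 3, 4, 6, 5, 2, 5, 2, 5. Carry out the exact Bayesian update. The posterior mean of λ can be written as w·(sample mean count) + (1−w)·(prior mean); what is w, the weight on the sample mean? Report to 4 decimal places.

With a Gamma(shape α, rate β) prior, the Poisson likelihood is conjugate: the posterior is Gamma(α + ΣXᵢ, β + n).
Posterior mean = (α₀+S)/(β₀+n) = [n/(β₀+n)]·(S/n) + [β₀/(β₀+n)]·(α₀/β₀), so only n and β₀ enter the weight.
Weight on data w = n/(β₀+n) = 10/(5.5+10) = 10/15.5 = 0.6452.

0.6452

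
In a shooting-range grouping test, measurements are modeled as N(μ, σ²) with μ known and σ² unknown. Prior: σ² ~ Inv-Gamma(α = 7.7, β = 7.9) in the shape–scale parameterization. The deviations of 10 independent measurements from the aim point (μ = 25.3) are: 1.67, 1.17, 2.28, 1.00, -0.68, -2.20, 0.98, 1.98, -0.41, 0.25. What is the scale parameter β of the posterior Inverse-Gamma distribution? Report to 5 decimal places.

With known mean μ and an Inverse-Gamma(α, β) prior on σ², the Normal likelihood is conjugate: posterior is Inv-Gamma(α + n/2, β + Σ(xᵢ−μ)²/2).
Σ(xᵢ−μ)² = (1.67)² + (1.17)² + (2.28)² + (1.00)² + (-0.68)² + (-2.20)² + (0.98)² + (1.98)² + (-0.41)² + (0.25)² = 20.7700.
Posterior: Inv-Gamma(7.7 + 10/2, 7.9 + 20.7700/2) = Inv-Gamma(12.70, 18.28500).
Posterior β = 18.28500.

18.28500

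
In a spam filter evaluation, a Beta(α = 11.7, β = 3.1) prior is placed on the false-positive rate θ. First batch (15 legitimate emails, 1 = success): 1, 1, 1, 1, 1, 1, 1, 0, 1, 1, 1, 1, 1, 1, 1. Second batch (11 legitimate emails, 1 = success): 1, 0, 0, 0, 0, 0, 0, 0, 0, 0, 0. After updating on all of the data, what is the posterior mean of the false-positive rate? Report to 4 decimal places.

The Beta prior is conjugate to a Binomial/Bernoulli likelihood; the update adds successes to α and failures to β.
After batch 1: Beta(11.7+14, 3.1+1) = Beta(25.7, 4.1).
After batch 2: Beta(25.7+1, 4.1+10) = Beta(26.7, 14.1).
Posterior mean = α/(α+β) = 26.7/40.8 = 0.6544.

0.6544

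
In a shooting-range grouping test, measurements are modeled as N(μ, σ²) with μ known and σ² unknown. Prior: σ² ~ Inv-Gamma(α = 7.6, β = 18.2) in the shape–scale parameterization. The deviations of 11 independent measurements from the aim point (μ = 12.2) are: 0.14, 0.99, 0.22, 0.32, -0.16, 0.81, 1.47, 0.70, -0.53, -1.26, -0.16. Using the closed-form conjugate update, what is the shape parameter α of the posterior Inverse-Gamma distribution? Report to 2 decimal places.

13.10

With known mean μ and an Inverse-Gamma(α, β) prior on σ², the Normal likelihood is conjugate: posterior is Inv-Gamma(α + n/2, β + Σ(xᵢ−μ)²/2).
Σ(xᵢ−μ)² = (0.14)² + (0.99)² + (0.22)² + (0.32)² + (-0.16)² + (0.81)² + (1.47)² + (0.70)² + (-0.53)² + (-1.26)² + (-0.16)² = 6.3772.
Posterior: Inv-Gamma(7.6 + 11/2, 18.2 + 6.3772/2) = Inv-Gamma(13.10, 21.38860).
Posterior α = 13.10.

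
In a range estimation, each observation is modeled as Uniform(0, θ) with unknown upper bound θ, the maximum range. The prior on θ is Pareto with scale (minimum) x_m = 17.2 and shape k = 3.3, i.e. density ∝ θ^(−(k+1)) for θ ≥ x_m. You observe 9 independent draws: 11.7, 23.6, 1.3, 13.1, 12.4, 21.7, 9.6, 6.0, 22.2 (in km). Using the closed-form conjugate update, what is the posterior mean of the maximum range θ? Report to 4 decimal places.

A Pareto(scale x_m, shape k) prior on the upper bound θ of Uniform(0, θ) is conjugate: posterior is Pareto(max(x_m, max xᵢ), k + n).
Sample maximum = 23.6; prior scale x_m = 17.2 → posterior scale = max = 23.6.
Posterior shape = 3.3 + 9 = 12.3.
E[θ|data] = k·x_m/(k−1) = 12.3·23.6/11.3 = 25.6885.

25.6885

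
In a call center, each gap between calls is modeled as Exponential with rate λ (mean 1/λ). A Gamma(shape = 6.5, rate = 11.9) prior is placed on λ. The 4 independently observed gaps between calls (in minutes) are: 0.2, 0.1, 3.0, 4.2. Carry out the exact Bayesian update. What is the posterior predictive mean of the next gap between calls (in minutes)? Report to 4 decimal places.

2.0421

With a Gamma(shape α, rate β) prior on the exponential rate λ, the posterior after n observations with total T = Σxᵢ is Gamma(α+n, β+T).
Sum of observations T = 7.5 minutes; n = 4.
Posterior: Gamma(6.5+4, 11.9+7.5) = Gamma(10.5, 19.4).
The predictive distribution for the next observation is Lomax; its mean is β/(α−1) = 19.4/9.5 = 2.0421.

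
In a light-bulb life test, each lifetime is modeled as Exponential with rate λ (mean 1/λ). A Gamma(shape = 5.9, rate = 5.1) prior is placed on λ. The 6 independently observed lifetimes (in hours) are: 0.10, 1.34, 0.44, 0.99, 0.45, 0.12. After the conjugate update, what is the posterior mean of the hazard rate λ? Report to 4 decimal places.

1.3934

With a Gamma(shape α, rate β) prior on the exponential rate λ, the posterior after n observations with total T = Σxᵢ is Gamma(α+n, β+T).
Sum of observations T = 3.44 hours; n = 6.
Posterior: Gamma(5.9+6, 5.1+3.44) = Gamma(11.9, 8.54).
Posterior mean of λ = α/β = 11.9/8.54 = 1.3934.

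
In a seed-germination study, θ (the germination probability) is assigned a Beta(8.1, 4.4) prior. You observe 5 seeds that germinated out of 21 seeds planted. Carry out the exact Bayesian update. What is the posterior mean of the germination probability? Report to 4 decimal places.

The Beta prior is conjugate to a Binomial/Bernoulli likelihood; the update adds successes to α and failures to β.
Posterior: Beta(α+k, β+n−k) = Beta(8.1+5, 4.4+16) = Beta(13.1, 20.4).
Posterior mean = α/(α+β) = 13.1/33.5 = 0.3910.

0.3910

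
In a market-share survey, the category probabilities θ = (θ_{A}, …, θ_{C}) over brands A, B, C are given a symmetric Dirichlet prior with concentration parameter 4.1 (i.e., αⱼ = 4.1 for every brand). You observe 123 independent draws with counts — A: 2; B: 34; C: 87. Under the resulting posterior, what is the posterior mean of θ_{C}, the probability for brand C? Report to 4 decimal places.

The Dirichlet prior is conjugate to the Multinomial likelihood: each posterior αⱼ = prior αⱼ + observed count nⱼ.
Posterior concentration: (6.1, 38.1, 91.1), total = 135.3.
E[θ_{C}|data] = α_{C}/Σα = 91.1/135.3 = 0.6733.

0.6733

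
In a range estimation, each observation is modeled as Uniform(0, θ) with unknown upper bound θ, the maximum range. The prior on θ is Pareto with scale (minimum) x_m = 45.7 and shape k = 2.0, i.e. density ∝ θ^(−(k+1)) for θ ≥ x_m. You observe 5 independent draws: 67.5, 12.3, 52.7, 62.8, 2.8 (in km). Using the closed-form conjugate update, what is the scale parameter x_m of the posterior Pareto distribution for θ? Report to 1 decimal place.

A Pareto(scale x_m, shape k) prior on the upper bound θ of Uniform(0, θ) is conjugate: posterior is Pareto(max(x_m, max xᵢ), k + n).
Sample maximum = 67.5; prior scale x_m = 45.7 → posterior scale = max = 67.5.
Posterior shape = 2.0 + 5 = 7.0.
Posterior scale x_m = 67.5.

67.5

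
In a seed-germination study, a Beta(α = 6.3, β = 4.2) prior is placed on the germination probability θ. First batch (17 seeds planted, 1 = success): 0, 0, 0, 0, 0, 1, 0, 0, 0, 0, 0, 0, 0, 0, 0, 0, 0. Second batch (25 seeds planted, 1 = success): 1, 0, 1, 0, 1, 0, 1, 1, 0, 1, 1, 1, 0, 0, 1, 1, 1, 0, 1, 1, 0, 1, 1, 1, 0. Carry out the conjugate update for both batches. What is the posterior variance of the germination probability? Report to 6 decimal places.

0.004614

The Beta prior is conjugate to a Binomial/Bernoulli likelihood; the update adds successes to α and failures to β.
After batch 1: Beta(6.3+1, 4.2+16) = Beta(7.3, 20.2).
After batch 2: Beta(7.3+16, 20.2+9) = Beta(23.3, 29.2).
Var = αβ/((α+β)²(α+β+1)) = 23.3·29.2/(52.5²·53.5) = 0.004614.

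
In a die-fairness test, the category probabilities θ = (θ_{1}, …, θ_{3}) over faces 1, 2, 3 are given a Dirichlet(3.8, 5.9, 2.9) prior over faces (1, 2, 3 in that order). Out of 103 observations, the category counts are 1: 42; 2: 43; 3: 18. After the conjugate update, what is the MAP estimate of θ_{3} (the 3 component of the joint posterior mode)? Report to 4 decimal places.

0.1767

The Dirichlet prior is conjugate to the Multinomial likelihood: each posterior αⱼ = prior αⱼ + observed count nⱼ.
Posterior concentration: (45.8, 48.9, 20.9), total = 115.6.
Joint mode component: (α_{3}−1)/(Σα−K) = 19.9/112.6 = 0.1767.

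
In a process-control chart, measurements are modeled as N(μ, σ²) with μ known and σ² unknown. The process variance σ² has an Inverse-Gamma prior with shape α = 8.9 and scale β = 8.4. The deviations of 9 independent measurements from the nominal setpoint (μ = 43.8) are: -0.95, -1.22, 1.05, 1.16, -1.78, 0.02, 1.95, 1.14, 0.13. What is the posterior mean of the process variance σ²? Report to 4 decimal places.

With known mean μ and an Inverse-Gamma(α, β) prior on σ², the Normal likelihood is conjugate: posterior is Inv-Gamma(α + n/2, β + Σ(xᵢ−μ)²/2).
Σ(xᵢ−μ)² = (-0.95)² + (-1.22)² + (1.05)² + (1.16)² + (-1.78)² + (0.02)² + (1.95)² + (1.14)² + (0.13)² = 13.1268.
Posterior: Inv-Gamma(8.9 + 9/2, 8.4 + 13.1268/2) = Inv-Gamma(13.40, 14.96340).
E[σ²|data] = β/(α−1) = 14.96340/12.40 = 1.2067.

1.2067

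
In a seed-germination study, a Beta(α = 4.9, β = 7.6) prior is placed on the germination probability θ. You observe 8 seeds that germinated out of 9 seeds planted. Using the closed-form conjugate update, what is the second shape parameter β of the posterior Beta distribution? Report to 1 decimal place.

8.6

The Beta prior is conjugate to a Binomial/Bernoulli likelihood; the update adds successes to α and failures to β.
Posterior: Beta(α+k, β+n−k) = Beta(4.9+8, 7.6+1) = Beta(12.9, 8.6).
Posterior β = 8.6.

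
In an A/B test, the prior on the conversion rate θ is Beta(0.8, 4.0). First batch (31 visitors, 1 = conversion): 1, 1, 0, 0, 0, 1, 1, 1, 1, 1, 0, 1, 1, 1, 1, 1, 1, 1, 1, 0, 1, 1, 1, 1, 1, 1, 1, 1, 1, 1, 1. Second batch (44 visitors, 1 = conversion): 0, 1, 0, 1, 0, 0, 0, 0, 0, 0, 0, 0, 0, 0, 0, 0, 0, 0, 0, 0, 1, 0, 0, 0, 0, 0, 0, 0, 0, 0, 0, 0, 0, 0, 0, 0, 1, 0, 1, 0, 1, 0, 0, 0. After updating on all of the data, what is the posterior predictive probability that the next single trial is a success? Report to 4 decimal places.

0.4110

The Beta prior is conjugate to a Binomial/Bernoulli likelihood; the update adds successes to α and failures to β.
After batch 1: Beta(0.8+26, 4.0+5) = Beta(26.8, 9.0).
After batch 2: Beta(26.8+6, 9.0+38) = Beta(32.8, 47.0).
For a single future Bernoulli trial, P(success | data) = α/(α+β) = 0.4110.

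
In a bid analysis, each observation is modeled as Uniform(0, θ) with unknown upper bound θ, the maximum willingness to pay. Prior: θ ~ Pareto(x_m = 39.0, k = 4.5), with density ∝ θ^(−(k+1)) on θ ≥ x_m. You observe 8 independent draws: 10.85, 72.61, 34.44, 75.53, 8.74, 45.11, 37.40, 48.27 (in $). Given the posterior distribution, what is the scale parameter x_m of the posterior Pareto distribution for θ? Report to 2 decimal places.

75.53

A Pareto(scale x_m, shape k) prior on the upper bound θ of Uniform(0, θ) is conjugate: posterior is Pareto(max(x_m, max xᵢ), k + n).
Sample maximum = 75.53; prior scale x_m = 39.0 → posterior scale = max = 75.53.
Posterior shape = 4.5 + 8 = 12.5.
Posterior scale x_m = 75.53.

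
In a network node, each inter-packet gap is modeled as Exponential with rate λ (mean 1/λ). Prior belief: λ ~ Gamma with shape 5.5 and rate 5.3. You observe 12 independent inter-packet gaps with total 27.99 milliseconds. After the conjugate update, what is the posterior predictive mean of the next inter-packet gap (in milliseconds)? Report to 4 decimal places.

With a Gamma(shape α, rate β) prior on the exponential rate λ, the posterior after n observations with total T = Σxᵢ is Gamma(α+n, β+T).
Posterior: Gamma(5.5+12, 5.3+27.99) = Gamma(17.5, 33.29).
The predictive distribution for the next observation is Lomax; its mean is β/(α−1) = 33.29/16.5 = 2.0176.

2.0176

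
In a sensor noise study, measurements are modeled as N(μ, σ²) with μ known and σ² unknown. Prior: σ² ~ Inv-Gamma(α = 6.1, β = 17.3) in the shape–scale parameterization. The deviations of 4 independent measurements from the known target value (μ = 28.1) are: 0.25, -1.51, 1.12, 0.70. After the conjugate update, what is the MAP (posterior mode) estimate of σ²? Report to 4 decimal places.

With known mean μ and an Inverse-Gamma(α, β) prior on σ², the Normal likelihood is conjugate: posterior is Inv-Gamma(α + n/2, β + Σ(xᵢ−μ)²/2).
Σ(xᵢ−μ)² = (0.25)² + (-1.51)² + (1.12)² + (0.70)² = 4.0870.
Posterior: Inv-Gamma(6.1 + 4/2, 17.3 + 4.0870/2) = Inv-Gamma(8.10, 19.34350).
Mode = β/(α+1) = 19.34350/9.10 = 2.1257.

2.1257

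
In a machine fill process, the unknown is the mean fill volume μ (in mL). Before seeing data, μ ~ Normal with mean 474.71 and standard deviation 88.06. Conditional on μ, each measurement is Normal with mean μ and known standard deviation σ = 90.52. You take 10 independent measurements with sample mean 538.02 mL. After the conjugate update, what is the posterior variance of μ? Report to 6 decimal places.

For Normal data with known variance σ², a Normal(μ₀, σ₀²) prior on μ is conjugate. Posterior precision = 1/σ₀² + n/σ²; posterior mean is the precision-weighted average of μ₀ and x̄.
σ₀² = 88.06² = 7754.5636, σ² = 90.52² = 8193.8704; σ² + n·σ₀² = 8193.8704 + 10·7754.5636 = 85739.5064.
Posterior precision = 1/σ₀² + n/σ² = 1/7754.5636 + 10/8193.8704 = (σ² + n·σ₀²)/(σ₀²σ²) = 85739.5064/(7754.5636·8193.8704); posterior variance σₙ² = σ₀²σ²/(σ² + n·σ₀²) = 7754.5636·8193.8704/85739.5064 = 741.080650.

741.080650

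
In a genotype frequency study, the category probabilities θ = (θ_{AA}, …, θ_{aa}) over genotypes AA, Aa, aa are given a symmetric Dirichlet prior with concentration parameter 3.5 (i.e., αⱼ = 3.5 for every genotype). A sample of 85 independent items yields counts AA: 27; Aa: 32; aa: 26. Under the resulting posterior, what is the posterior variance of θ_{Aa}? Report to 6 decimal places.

0.002420

The Dirichlet prior is conjugate to the Multinomial likelihood: each posterior αⱼ = prior αⱼ + observed count nⱼ.
Posterior concentration: (30.5, 35.5, 29.5), total = 95.5.
Var[θ_j] = α_j(Σα−α_j)/((Σα)²(Σα+1)) = 35.5·60.0/(95.5²·96.5) = 0.002420.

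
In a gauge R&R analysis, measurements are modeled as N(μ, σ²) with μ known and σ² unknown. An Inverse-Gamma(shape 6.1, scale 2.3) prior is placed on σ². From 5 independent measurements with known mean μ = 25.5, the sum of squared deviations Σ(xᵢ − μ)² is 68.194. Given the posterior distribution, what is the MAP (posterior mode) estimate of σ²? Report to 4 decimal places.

With known mean μ and an Inverse-Gamma(α, β) prior on σ², the Normal likelihood is conjugate: posterior is Inv-Gamma(α + n/2, β + Σ(xᵢ−μ)²/2).
Posterior: Inv-Gamma(6.1 + 5/2, 2.3 + 68.194/2) = Inv-Gamma(8.60, 36.3970).
Mode = β/(α+1) = 36.3970/9.60 = 3.7914.

3.7914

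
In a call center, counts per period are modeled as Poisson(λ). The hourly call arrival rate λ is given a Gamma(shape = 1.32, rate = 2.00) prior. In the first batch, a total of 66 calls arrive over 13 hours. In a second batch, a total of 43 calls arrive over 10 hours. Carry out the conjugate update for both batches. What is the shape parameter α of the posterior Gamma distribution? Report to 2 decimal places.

110.32

With a Gamma(shape α, rate β) prior, the Poisson likelihood is conjugate: the posterior is Gamma(α + ΣXᵢ, β + n).
After batch 1: Gamma(α+S, β+n) = Gamma(1.32+66, 2.00+13) = Gamma(67.32, 15.00).
After batch 2: Gamma(α+S, β+n) = Gamma(67.32+43, 15.00+10) = Gamma(110.32, 25.00).
Posterior α = 110.32.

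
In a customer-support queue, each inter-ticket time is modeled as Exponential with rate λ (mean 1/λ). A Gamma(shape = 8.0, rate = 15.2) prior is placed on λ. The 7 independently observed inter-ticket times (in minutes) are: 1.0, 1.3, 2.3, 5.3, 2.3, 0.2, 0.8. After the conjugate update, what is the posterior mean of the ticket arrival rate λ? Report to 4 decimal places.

With a Gamma(shape α, rate β) prior on the exponential rate λ, the posterior after n observations with total T = Σxᵢ is Gamma(α+n, β+T).
Sum of observations T = 13.2 minutes; n = 7.
Posterior: Gamma(8.0+7, 15.2+13.2) = Gamma(15.0, 28.4).
Posterior mean of λ = α/β = 15.0/28.4 = 0.5282.

0.5282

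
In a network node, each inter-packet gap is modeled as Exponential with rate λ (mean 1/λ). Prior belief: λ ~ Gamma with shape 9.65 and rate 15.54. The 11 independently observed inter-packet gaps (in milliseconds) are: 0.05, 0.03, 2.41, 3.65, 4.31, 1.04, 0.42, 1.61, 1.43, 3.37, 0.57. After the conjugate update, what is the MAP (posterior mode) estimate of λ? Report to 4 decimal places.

0.5707

With a Gamma(shape α, rate β) prior on the exponential rate λ, the posterior after n observations with total T = Σxᵢ is Gamma(α+n, β+T).
Sum of observations T = 18.89 milliseconds; n = 11.
Posterior: Gamma(9.65+11, 15.54+18.89) = Gamma(20.65, 34.43).
Mode = (α−1)/β = 0.5707.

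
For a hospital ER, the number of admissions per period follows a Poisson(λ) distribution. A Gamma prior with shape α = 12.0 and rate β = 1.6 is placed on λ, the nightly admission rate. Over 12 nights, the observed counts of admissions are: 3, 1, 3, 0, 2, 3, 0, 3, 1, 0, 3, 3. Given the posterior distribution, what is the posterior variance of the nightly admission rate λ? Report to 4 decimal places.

0.1838

With a Gamma(shape α, rate β) prior, the Poisson likelihood is conjugate: the posterior is Gamma(α + ΣXᵢ, β + n).
Sum of counts S = 22 over n = 12 nights.
Posterior: Gamma(α+S, β+n) = Gamma(12.0+22, 1.6+12) = Gamma(34.0, 13.6).
Var = α/β² = 34.0/13.6² = 0.1838.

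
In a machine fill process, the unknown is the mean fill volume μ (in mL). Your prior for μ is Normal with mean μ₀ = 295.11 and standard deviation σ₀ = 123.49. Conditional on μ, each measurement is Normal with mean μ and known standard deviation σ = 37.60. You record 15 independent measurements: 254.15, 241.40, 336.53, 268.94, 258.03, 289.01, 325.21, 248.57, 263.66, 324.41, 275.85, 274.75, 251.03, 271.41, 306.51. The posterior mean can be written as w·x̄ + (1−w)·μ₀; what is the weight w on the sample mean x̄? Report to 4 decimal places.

0.9939

For Normal data with known variance σ², a Normal(μ₀, σ₀²) prior on μ is conjugate. Posterior precision = 1/σ₀² + n/σ²; posterior mean is the precision-weighted average of μ₀ and x̄.
σ₀² = 123.49² = 15249.7801, σ² = 37.60² = 1413.76. Prior precision 1/σ₀² = 1/15249.7801; data precision n/σ² = 15/1413.76.
w = (n/σ²)/(1/σ₀² + n/σ²) = n·σ₀²/(σ² + n·σ₀²) = 15·15249.7801/(1413.76 + 15·15249.7801) = 228746.7015/230160.4615 = 0.9939.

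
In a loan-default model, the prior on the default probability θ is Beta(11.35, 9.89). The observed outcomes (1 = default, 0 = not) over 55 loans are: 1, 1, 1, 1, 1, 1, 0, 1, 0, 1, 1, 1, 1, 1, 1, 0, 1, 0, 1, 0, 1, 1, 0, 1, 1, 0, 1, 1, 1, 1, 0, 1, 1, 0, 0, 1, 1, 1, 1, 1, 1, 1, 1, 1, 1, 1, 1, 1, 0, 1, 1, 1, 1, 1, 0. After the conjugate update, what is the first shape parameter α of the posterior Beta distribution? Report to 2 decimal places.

54.35

The Beta prior is conjugate to a Binomial/Bernoulli likelihood; the update adds successes to α and failures to β.
Posterior: Beta(α+k, β+n−k) = Beta(11.35+43, 9.89+12) = Beta(54.35, 21.89).
Posterior α = 54.35.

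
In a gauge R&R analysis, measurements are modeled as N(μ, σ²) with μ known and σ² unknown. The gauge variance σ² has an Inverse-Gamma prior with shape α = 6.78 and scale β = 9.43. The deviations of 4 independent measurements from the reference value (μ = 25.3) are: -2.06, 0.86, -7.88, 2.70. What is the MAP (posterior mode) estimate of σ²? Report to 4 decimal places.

With known mean μ and an Inverse-Gamma(α, β) prior on σ², the Normal likelihood is conjugate: posterior is Inv-Gamma(α + n/2, β + Σ(xᵢ−μ)²/2).
Σ(xᵢ−μ)² = (-2.06)² + (0.86)² + (-7.88)² + (2.70)² = 74.3676.
Posterior: Inv-Gamma(6.78 + 4/2, 9.43 + 74.3676/2) = Inv-Gamma(8.78, 46.61380).
Mode = β/(α+1) = 46.61380/9.78 = 4.7662.

4.7662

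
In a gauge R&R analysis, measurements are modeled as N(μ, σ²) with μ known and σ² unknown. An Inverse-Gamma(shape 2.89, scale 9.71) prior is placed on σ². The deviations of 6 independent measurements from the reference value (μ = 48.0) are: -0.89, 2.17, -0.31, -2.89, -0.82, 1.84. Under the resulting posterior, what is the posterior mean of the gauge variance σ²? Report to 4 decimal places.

3.8269

With known mean μ and an Inverse-Gamma(α, β) prior on σ², the Normal likelihood is conjugate: posterior is Inv-Gamma(α + n/2, β + Σ(xᵢ−μ)²/2).
Σ(xᵢ−μ)² = (-0.89)² + (2.17)² + (-0.31)² + (-2.89)² + (-0.82)² + (1.84)² = 18.0072.
Posterior: Inv-Gamma(2.89 + 6/2, 9.71 + 18.0072/2) = Inv-Gamma(5.89, 18.71360).
E[σ²|data] = β/(α−1) = 18.71360/4.89 = 3.8269.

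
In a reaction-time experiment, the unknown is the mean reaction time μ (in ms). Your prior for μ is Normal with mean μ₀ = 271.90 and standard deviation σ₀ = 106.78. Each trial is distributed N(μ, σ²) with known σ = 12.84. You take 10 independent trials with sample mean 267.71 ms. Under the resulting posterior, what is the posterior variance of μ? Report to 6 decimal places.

For Normal data with known variance σ², a Normal(μ₀, σ₀²) prior on μ is conjugate. Posterior precision = 1/σ₀² + n/σ²; posterior mean is the precision-weighted average of μ₀ and x̄.
σ₀² = 106.78² = 11401.9684, σ² = 12.84² = 164.8656; σ² + n·σ₀² = 164.8656 + 10·11401.9684 = 114184.5496.
Posterior precision = 1/σ₀² + n/σ² = 1/11401.9684 + 10/164.8656 = (σ² + n·σ₀²)/(σ₀²σ²) = 114184.5496/(11401.9684·164.8656); posterior variance σₙ² = σ₀²σ²/(σ² + n·σ₀²) = 11401.9684·164.8656/114184.5496 = 16.462756.

16.462756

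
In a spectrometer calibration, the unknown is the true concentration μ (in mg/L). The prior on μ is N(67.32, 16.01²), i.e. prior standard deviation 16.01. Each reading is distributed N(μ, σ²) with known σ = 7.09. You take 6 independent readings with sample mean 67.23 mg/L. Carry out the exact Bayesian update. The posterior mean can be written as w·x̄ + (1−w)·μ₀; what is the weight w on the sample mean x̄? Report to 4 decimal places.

0.9683

For Normal data with known variance σ², a Normal(μ₀, σ₀²) prior on μ is conjugate. Posterior precision = 1/σ₀² + n/σ²; posterior mean is the precision-weighted average of μ₀ and x̄.
σ₀² = 16.01² = 256.3201, σ² = 7.09² = 50.2681. Prior precision 1/σ₀² = 1/256.3201; data precision n/σ² = 6/50.2681.
w = (n/σ²)/(1/σ₀² + n/σ²) = n·σ₀²/(σ² + n·σ₀²) = 6·256.3201/(50.2681 + 6·256.3201) = 1537.9206/1588.1887 = 0.9683.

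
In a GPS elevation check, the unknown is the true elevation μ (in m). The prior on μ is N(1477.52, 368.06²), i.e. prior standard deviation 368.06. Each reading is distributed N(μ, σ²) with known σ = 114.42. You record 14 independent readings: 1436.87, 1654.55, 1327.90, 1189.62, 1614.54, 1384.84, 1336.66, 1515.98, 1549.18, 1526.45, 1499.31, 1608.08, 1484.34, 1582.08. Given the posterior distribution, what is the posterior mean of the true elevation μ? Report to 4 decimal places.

1479.3020

For Normal data with known variance σ², a Normal(μ₀, σ₀²) prior on μ is conjugate. Posterior precision = 1/σ₀² + n/σ²; posterior mean is the precision-weighted average of μ₀ and x̄.
Σxᵢ = 1436.87 + 1654.55 + 1327.90 + 1189.62 + 1614.54 + 1384.84 + 1336.66 + 1515.98 + 1549.18 + 1526.45 + 1499.31 + 1608.08 + 1484.34 + 1582.08 = 20710.4, so n·x̄ = 20710.4.
σ₀² = 368.06² = 135468.1636, σ² = 114.42² = 13091.9364; σ² + n·σ₀² = 13091.9364 + 14·135468.1636 = 1909646.2268.
Posterior mean = (μ₀/σ₀² + n·x̄/σ²)/(1/σ₀² + n/σ²) = (σ²·μ₀ + σ₀²·n·x̄)/(σ² + n·σ₀²) = (13091.9364·1477.52 + 135468.1636·20710.4)/1909646.2268 = 2824943453.291168/1909646.2268 = 1479.3020.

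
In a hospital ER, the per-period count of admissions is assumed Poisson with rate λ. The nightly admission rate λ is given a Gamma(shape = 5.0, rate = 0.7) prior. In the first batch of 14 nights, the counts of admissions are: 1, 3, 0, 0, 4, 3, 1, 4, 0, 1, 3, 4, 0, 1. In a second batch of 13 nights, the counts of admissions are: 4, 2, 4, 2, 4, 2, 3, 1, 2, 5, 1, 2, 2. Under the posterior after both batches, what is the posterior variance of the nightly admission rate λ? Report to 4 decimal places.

With a Gamma(shape α, rate β) prior, the Poisson likelihood is conjugate: the posterior is Gamma(α + ΣXᵢ, β + n).
Batch 1: sum of counts S = 25 over n = 14 nights.
After batch 1: Gamma(α+S, β+n) = Gamma(5.0+25, 0.7+14) = Gamma(30.0, 14.7).
Batch 2: sum of counts S = 34 over n = 13 nights.
After batch 2: Gamma(α+S, β+n) = Gamma(30.0+34, 14.7+13) = Gamma(64.0, 27.7).
Var = α/β² = 64.0/27.7² = 0.0834.

0.0834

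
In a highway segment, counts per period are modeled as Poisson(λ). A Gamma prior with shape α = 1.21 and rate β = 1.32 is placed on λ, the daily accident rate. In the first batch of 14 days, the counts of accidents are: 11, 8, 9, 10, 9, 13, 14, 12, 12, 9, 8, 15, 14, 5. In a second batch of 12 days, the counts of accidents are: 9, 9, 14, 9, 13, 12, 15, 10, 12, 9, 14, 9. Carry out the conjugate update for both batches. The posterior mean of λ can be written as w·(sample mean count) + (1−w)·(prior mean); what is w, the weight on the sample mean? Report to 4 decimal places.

0.9517

With a Gamma(shape α, rate β) prior, the Poisson likelihood is conjugate: the posterior is Gamma(α + ΣXᵢ, β + n).
Total number of days: n = 14 + 12 = 26.
Posterior mean = (α₀+S)/(β₀+n) = [n/(β₀+n)]·(S/n) + [β₀/(β₀+n)]·(α₀/β₀), so only n and β₀ enter the weight.
Weight on data w = n/(β₀+n) = 26/(1.32+26) = 26/27.32 = 0.9517.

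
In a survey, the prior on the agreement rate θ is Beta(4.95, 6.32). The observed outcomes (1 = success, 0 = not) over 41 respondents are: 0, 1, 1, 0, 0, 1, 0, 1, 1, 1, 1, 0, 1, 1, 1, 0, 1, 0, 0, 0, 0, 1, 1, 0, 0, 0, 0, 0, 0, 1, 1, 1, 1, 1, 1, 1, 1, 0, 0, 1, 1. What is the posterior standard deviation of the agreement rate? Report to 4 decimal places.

0.0683

The Beta prior is conjugate to a Binomial/Bernoulli likelihood; the update adds successes to α and failures to β.
Posterior: Beta(α+k, β+n−k) = Beta(4.95+23, 6.32+18) = Beta(27.95, 24.32).
Var = αβ/((α+β)²(α+β+1)) = 27.95·24.32/(52.27²·53.27) = 0.00467044; SD = √0.00467044 = 0.0683.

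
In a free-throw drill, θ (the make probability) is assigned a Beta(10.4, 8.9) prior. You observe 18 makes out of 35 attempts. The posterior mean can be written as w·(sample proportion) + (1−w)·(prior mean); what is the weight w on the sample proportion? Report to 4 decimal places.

0.6446

The Beta prior is conjugate to a Binomial/Bernoulli likelihood; the update adds successes to α and failures to β.
Posterior mean = (α₀+k)/(α₀+β₀+n) = [n/(α₀+β₀+n)]·(k/n) + [(α₀+β₀)/(α₀+β₀+n)]·α₀/(α₀+β₀), so only n and the prior enter the weight.
The weight on the data is w = n/(α₀+β₀+n) = 35/(10.4+8.9+35) = 35/54.3 = 0.6446.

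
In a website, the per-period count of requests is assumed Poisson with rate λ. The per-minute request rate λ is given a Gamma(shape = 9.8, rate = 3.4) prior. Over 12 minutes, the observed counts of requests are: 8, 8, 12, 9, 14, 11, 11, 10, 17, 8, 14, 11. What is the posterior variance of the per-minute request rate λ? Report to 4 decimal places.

0.6021

With a Gamma(shape α, rate β) prior, the Poisson likelihood is conjugate: the posterior is Gamma(α + ΣXᵢ, β + n).
Sum of counts S = 133 over n = 12 minutes.
Posterior: Gamma(α+S, β+n) = Gamma(9.8+133, 3.4+12) = Gamma(142.8, 15.4).
Var = α/β² = 142.8/15.4² = 0.6021.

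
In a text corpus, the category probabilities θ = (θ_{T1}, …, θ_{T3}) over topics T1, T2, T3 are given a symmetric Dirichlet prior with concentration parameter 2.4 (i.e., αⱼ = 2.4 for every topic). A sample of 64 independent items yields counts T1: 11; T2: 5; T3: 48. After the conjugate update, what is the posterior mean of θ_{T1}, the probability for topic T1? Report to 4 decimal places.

The Dirichlet prior is conjugate to the Multinomial likelihood: each posterior αⱼ = prior αⱼ + observed count nⱼ.
Posterior concentration: (13.4, 7.4, 50.4), total = 71.2.
E[θ_{T1}|data] = α_{T1}/Σα = 13.4/71.2 = 0.1882.

0.1882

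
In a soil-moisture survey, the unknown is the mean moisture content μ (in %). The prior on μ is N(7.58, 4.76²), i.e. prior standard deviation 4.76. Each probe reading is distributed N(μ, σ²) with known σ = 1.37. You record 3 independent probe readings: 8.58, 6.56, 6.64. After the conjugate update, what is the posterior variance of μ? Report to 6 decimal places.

For Normal data with known variance σ², a Normal(μ₀, σ₀²) prior on μ is conjugate. Posterior precision = 1/σ₀² + n/σ²; posterior mean is the precision-weighted average of μ₀ and x̄.
σ₀² = 4.76² = 22.6576, σ² = 1.37² = 1.8769; σ² + n·σ₀² = 1.8769 + 3·22.6576 = 69.8497.
Posterior precision = 1/σ₀² + n/σ² = 1/22.6576 + 3/1.8769 = (σ² + n·σ₀²)/(σ₀²σ²) = 69.8497/(22.6576·1.8769); posterior variance σₙ² = σ₀²σ²/(σ² + n·σ₀²) = 22.6576·1.8769/69.8497 = 0.608822.

0.608822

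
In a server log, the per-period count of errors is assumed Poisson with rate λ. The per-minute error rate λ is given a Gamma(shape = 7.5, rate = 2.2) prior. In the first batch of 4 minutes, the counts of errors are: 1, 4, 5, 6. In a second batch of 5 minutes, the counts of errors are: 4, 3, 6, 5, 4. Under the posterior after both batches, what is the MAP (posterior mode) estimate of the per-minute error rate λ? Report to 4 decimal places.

With a Gamma(shape α, rate β) prior, the Poisson likelihood is conjugate: the posterior is Gamma(α + ΣXᵢ, β + n).
Batch 1: sum of counts S = 16 over n = 4 minutes.
After batch 1: Gamma(α+S, β+n) = Gamma(7.5+16, 2.2+4) = Gamma(23.5, 6.2).
Batch 2: sum of counts S = 22 over n = 5 minutes.
After batch 2: Gamma(α+S, β+n) = Gamma(23.5+22, 6.2+5) = Gamma(45.5, 11.2).
Mode of Gamma(α,β) for α≥1 is (α−1)/β = 44.5/11.2 = 3.9732.

3.9732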